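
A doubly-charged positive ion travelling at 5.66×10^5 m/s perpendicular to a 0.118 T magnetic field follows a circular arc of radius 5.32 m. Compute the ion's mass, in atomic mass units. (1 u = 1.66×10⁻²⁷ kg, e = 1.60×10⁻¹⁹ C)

m ≈ 214 u

qvB = mv²/r ⇒ m = qBr/v.
m = (2×1.60×10^-19)(0.118)(5.32) / (5.66×10^5) = 3.55×10^-25 kg = 214 u.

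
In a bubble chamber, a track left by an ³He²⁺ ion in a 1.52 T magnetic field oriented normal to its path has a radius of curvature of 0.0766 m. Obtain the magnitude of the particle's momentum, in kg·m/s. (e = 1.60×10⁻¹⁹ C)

p ≈ 3.73×10^-20 kg·m/s

Since qvB = mv²/r, the momentum p = mv = qBr.
p = (2×1.60×10^-19)(1.52)(0.0766) = 3.73×10^-20 kg·m/s.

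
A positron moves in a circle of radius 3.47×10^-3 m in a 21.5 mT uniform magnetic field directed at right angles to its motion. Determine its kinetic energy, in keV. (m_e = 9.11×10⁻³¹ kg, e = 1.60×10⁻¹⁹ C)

v = qBr/m = (1×1.60×10^-19)(0.0215)(3.47×10^-3) / (9.11×10^-31) = 1.31×10^7 m/s.
K = ½mv² = 0.5·(9.11×10^-31)·(1.31×10^7)² = 7.82×10^-17 J = 0.489 keV.

K ≈ 0.489 keV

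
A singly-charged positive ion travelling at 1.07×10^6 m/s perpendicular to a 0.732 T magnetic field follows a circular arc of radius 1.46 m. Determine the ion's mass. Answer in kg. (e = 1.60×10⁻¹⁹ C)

m ≈ 1.60×10^-25 kg

qvB = mv²/r ⇒ m = qBr/v.
m = (1×1.60×10^-19)(0.732)(1.46) / (1.07×10^6) = 1.60×10^-25 kg.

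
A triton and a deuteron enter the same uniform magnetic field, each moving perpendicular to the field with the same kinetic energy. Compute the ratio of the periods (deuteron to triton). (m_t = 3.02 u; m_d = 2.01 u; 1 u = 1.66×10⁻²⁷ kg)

ratio ≈ 0.666

T = 2πm/(qB) is independent of speed, so T₂/T₁ = (m₂/q₂)/(m₁/q₁).
T_{deuteron}/T_{triton} = (3.34×10^-27/1e) / (5.01×10^-27/1e) = 0.666.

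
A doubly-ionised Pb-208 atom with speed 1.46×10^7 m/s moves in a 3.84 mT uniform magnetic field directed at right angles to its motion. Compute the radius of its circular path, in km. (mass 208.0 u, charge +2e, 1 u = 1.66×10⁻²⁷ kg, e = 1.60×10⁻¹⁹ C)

The magnetic force provides the centripetal force: qvB = mv²/r, so r = mv/(qB).
r = (3.45×10^-25 kg)(1.46×10^7 m/s) / [(2×1.60×10^-19 C)(3.84×10^-3 T)] = 4100 m.

r ≈ 4.10 km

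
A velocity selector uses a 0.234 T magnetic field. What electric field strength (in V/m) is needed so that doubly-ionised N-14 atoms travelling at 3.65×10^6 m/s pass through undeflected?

E ≈ 8.54×10^5 V/m

qE = qvB ⇒ E = vB = (3.65×10^6)(0.234) = 8.54×10^5 V/m.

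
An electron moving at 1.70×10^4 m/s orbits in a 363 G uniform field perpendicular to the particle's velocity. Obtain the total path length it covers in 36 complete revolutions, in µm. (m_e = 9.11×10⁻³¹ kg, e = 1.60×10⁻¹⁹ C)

L ≈ 603 µm

r = mv/(qB) = 2.67×10^-6 m, so one revolution covers 2πr = 1.68×10^-5 m.
In 36 revolutions: L = 36·2πr = 6.03×10^-4 m.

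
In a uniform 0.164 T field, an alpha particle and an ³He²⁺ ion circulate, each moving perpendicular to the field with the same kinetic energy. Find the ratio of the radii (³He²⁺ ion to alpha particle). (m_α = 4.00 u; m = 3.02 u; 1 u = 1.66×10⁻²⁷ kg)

r = √(2mK)/(qB) ⇒ at equal K, r ∝ √m/q.
r_{³He²⁺ ion}/r_{alpha particle} = 0.869.

ratio ≈ 0.869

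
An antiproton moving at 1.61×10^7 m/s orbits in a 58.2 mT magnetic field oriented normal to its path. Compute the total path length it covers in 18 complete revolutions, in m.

r = mv/(qB) = 2.89 m, so one revolution covers 2πr = 18.1 m.
In 18 revolutions: L = 18·2πr = 327 m.

L ≈ 327 m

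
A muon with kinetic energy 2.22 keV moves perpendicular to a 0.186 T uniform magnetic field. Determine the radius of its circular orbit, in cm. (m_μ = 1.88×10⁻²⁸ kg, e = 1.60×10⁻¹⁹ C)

r ≈ 1.23 cm

Convert the energy: K = 2.22 keV = 3.55×10^-16 J.
v = √(2K/m) = √(2·3.55×10^-16/1.88×10^-28) = 1.94×10^6 m/s.
r = mv/(qB) = (1.88×10^-28)(1.94×10^6) / [(1×1.60×10^-19)(0.186)] = 0.0123 m.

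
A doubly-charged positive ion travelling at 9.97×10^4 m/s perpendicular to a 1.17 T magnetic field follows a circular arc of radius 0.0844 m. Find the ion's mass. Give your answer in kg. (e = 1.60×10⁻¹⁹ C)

qvB = mv²/r ⇒ m = qBr/v.
m = (2×1.60×10^-19)(1.17)(0.0844) / (9.97×10^4) = 3.17×10^-25 kg.

m ≈ 3.17×10^-25 kg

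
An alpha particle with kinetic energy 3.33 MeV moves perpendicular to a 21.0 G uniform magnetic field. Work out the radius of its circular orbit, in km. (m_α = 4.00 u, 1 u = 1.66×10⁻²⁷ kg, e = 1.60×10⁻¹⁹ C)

Convert the energy: K = 3.33 MeV = 5.33×10^-13 J.
v = √(2K/m) = √(2·5.33×10^-13/6.64×10^-27) = 1.27×10^7 m/s.
r = mv/(qB) = (6.64×10^-27)(1.27×10^7) / [(2×1.60×10^-19)(2.10×10^-3)] = 125 m.

r ≈ 0.125 km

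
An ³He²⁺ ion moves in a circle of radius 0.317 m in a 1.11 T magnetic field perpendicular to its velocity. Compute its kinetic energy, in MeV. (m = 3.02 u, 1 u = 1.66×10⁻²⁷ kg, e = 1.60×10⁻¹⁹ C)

v = qBr/m = (2×1.60×10^-19)(1.11)(0.317) / (5.01×10^-27) = 2.25×10^7 m/s.
K = ½mv² = 0.5·(5.01×10^-27)·(2.25×10^7)² = 1.26×10^-12 J = 7.90 MeV.

K ≈ 7.90 MeV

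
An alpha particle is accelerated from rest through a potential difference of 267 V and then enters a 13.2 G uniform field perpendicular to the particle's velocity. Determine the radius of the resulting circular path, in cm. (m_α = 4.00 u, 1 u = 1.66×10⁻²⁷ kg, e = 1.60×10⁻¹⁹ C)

r ≈ 252 cm

The kinetic energy gained is K = qV = (2×1.60×10^-19)(267) = 8.54×10^-17 J.
v = √(2K/m) = 1.60×10^5 m/s.
r = mv/(qB) = (6.64×10^-27)(1.60×10^5) / [(2×1.60×10^-19)(1.32×10^-3)] = 2.52 m.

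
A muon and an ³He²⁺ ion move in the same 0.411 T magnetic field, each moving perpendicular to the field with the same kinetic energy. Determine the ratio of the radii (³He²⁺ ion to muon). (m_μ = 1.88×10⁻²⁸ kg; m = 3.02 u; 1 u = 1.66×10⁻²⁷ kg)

r = √(2mK)/(qB) ⇒ at equal K, r ∝ √m/q.
r_{³He²⁺ ion}/r_{muon} = 2.58.

ratio ≈ 2.58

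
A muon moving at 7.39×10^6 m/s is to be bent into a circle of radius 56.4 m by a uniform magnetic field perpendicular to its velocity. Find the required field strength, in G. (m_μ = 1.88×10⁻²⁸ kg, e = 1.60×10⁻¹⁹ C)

B ≈ 1.54 G

qvB = mv²/r gives B = mv/(qr).
B = (1.88×10^-28)(7.39×10^6) / [(1×1.60×10^-19)(56.4)] = 1.54×10^-4 T.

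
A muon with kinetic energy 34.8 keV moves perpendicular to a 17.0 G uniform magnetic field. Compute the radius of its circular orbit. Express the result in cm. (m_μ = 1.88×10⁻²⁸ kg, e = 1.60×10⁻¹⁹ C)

r ≈ 532 cm

Convert the energy: K = 34.8 keV = 5.57×10^-15 J.
v = √(2K/m) = √(2·5.57×10^-15/1.88×10^-28) = 7.70×10^6 m/s.
r = mv/(qB) = (1.88×10^-28)(7.70×10^6) / [(1×1.60×10^-19)(1.70×10^-3)] = 5.32 m.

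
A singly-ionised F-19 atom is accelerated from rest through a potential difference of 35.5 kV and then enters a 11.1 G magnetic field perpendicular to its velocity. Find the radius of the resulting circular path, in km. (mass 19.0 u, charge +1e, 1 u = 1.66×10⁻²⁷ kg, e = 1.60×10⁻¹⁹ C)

r ≈ 0.107 km

The kinetic energy gained is K = qV = (1×1.60×10^-19)(3.55×10^4) = 5.68×10^-15 J.
v = √(2K/m) = 6.00×10^5 m/s.
r = mv/(qB) = (3.15×10^-26)(6.00×10^5) / [(1×1.60×10^-19)(1.11×10^-3)] = 107 m.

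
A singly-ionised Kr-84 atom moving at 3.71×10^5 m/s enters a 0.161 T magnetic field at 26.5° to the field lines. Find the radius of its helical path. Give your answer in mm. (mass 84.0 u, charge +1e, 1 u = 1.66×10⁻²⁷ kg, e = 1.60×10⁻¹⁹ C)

Only the perpendicular component v⊥ = v sin26.5° = 1.66×10^5 m/s is bent by the field.
r = m v⊥ /(qB) = (1.39×10^-25)(1.66×10^5) / [(1×1.60×10^-19)(0.161)] = 0.896 m.

r ≈ 896 mm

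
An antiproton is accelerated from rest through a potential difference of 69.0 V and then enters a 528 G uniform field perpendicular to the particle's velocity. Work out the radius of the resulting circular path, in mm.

The kinetic energy gained is K = qV = (1×1.60×10^-19)(69.0) = 1.10×10^-17 J.
v = √(2K/m) = 1.15×10^5 m/s.
r = mv/(qB) = (1.67×10^-27)(1.15×10^5) / [(1×1.60×10^-19)(0.0528)] = 0.0227 m.

r ≈ 22.7 mm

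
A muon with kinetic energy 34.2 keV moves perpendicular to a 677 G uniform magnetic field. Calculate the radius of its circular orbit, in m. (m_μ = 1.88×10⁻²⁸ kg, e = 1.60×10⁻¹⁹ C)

Convert the energy: K = 34.2 keV = 5.47×10^-15 J.
v = √(2K/m) = √(2·5.47×10^-15/1.88×10^-28) = 7.63×10^6 m/s.
r = mv/(qB) = (1.88×10^-28)(7.63×10^6) / [(1×1.60×10^-19)(0.0677)] = 0.132 m.

r ≈ 0.132 m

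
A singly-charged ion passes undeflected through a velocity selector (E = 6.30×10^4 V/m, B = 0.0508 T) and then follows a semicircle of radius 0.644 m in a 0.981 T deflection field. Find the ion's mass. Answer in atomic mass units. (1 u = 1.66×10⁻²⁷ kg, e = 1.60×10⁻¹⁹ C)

v = E/B₁ = 1.24×10^6 m/s.
From r = mv/(qB₂), m = qB₂r/v = (1×1.60×10^-19)(0.981)(0.644) / (1.24×10^6) = 8.15×10^-26 kg.
In atomic mass units: m = 8.15×10^-26 / 1.66×10^-27 = 49.1 u.

m ≈ 49.1 u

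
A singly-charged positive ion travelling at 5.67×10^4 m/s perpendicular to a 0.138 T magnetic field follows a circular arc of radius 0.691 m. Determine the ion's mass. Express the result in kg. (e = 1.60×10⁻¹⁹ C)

m ≈ 2.69×10^-25 kg

qvB = mv²/r ⇒ m = qBr/v.
m = (1×1.60×10^-19)(0.138)(0.691) / (5.67×10^4) = 2.69×10^-25 kg.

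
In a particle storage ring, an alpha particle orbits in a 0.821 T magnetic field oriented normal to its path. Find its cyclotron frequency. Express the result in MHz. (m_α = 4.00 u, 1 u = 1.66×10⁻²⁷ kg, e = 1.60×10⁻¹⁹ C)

f ≈ 6.30 MHz

f = qB/(2πm) = (2×1.60×10^-19)(0.821) / [2π(6.64×10^-27)] = 6.30×10^6 Hz.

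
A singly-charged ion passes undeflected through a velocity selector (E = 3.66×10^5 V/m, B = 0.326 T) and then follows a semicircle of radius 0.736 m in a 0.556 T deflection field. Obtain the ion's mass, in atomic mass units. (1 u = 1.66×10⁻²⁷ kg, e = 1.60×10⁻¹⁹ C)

m ≈ 35.1 u

v = E/B₁ = 1.12×10^6 m/s.
From r = mv/(qB₂), m = qB₂r/v = (1×1.60×10^-19)(0.556)(0.736) / (1.12×10^6) = 5.83×10^-26 kg.
In atomic mass units: m = 5.83×10^-26 / 1.66×10^-27 = 35.1 u.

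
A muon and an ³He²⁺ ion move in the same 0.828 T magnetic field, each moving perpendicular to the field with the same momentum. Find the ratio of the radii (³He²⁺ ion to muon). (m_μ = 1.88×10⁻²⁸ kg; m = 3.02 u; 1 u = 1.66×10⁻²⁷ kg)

ratio ≈ 0.500

r = p/(qB) ⇒ at equal p, r ∝ 1/q.
r_{³He²⁺ ion}/r_{muon} = 0.500.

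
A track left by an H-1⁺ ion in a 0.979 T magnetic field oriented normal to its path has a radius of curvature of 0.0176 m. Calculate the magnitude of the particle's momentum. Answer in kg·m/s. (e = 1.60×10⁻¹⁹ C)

p ≈ 2.76×10^-21 kg·m/s

Since qvB = mv²/r, the momentum p = mv = qBr.
p = (1×1.60×10^-19)(0.979)(0.0176) = 2.76×10^-21 kg·m/s.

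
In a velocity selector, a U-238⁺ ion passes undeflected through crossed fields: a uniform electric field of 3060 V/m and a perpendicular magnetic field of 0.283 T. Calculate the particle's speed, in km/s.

v ≈ 10.8 km/s

For zero net force, qE = qvB, so v = E/B.
v = (3060) / (0.283) = 1.08×10^4 m/s.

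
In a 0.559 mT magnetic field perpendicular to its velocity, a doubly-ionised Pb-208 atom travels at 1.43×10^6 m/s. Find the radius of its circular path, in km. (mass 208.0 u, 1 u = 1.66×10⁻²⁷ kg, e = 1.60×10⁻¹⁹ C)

r ≈ 2.76 km

The magnetic force provides the centripetal force: qvB = mv²/r, so r = mv/(qB).
r = (3.45×10^-25 kg)(1.43×10^6 m/s) / [(2×1.60×10^-19 C)(5.59×10^-4 T)] = 2760 m.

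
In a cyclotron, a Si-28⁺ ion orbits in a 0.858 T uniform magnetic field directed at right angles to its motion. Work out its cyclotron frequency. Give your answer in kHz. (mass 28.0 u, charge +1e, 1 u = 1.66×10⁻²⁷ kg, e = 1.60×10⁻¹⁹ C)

f ≈ 470 kHz

f = qB/(2πm) = (1×1.60×10^-19)(0.858) / [2π(4.65×10^-26)] = 4.70×10^5 Hz.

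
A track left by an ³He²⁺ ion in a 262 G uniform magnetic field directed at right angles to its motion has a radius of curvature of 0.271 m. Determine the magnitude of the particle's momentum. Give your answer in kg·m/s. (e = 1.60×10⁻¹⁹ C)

Since qvB = mv²/r, the momentum p = mv = qBr.
p = (2×1.60×10^-19)(0.0262)(0.271) = 2.27×10^-21 kg·m/s.

p ≈ 2.27×10^-21 kg·m/s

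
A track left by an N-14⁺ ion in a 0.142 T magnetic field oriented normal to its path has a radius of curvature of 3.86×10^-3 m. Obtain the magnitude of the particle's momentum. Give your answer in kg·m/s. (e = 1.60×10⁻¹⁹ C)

Since qvB = mv²/r, the momentum p = mv = qBr.
p = (1×1.60×10^-19)(0.142)(3.86×10^-3) = 8.77×10^-23 kg·m/s.

p ≈ 8.77×10^-23 kg·m/s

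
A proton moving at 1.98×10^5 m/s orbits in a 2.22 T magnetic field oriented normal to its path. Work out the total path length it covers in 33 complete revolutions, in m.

r = mv/(qB) = 9.31×10^-4 m, so one revolution covers 2πr = 5.85×10^-3 m.
In 33 revolutions: L = 33·2πr = 0.193 m.

L ≈ 0.193 m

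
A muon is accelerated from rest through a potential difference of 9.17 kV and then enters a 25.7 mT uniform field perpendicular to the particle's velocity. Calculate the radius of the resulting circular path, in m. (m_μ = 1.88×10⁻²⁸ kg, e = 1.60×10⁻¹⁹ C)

r ≈ 0.181 m

The kinetic energy gained is K = qV = (1×1.60×10^-19)(9170) = 1.47×10^-15 J.
v = √(2K/m) = 3.95×10^6 m/s.
r = mv/(qB) = (1.88×10^-28)(3.95×10^6) / [(1×1.60×10^-19)(0.0257)] = 0.181 m.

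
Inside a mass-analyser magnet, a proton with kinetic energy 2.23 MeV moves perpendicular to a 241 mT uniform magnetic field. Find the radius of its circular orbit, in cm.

Convert the energy: K = 2.23 MeV = 3.57×10^-13 J.
v = √(2K/m) = √(2·3.57×10^-13/1.67×10^-27) = 2.07×10^7 m/s.
r = mv/(qB) = (1.67×10^-27)(2.07×10^7) / [(1×1.60×10^-19)(0.241)] = 0.895 m.

r ≈ 89.5 cm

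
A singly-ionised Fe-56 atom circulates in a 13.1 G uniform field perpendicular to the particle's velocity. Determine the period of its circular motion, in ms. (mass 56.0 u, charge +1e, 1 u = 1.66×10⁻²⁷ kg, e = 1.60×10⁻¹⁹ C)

The cyclotron period is independent of speed: T = 2πm/(qB).
T = 2π(9.30×10^-26) / [(1×1.60×10^-19)(1.31×10^-3)] = 2.79×10^-3 s.

T ≈ 2.79 ms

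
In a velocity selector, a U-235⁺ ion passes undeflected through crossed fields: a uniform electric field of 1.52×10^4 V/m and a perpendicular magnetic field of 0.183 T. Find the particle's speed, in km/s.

For zero net force, qE = qvB, so v = E/B.
v = (1.52×10^4) / (0.183) = 8.31×10^4 m/s.

v ≈ 83.1 km/s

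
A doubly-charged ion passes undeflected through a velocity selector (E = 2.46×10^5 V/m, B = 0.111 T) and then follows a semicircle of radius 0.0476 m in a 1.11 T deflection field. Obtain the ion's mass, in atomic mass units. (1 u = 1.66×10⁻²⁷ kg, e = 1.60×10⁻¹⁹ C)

v = E/B₁ = 2.22×10^6 m/s.
From r = mv/(qB₂), m = qB₂r/v = (2×1.60×10^-19)(1.11)(0.0476) / (2.22×10^6) = 7.63×10^-27 kg.
In atomic mass units: m = 7.63×10^-27 / 1.66×10^-27 = 4.60 u.

m ≈ 4.60 u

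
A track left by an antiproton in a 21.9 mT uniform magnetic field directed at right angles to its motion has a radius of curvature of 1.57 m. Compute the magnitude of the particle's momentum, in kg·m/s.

Since qvB = mv²/r, the momentum p = mv = qBr.
p = (1×1.60×10^-19)(0.0219)(1.57) = 5.50×10^-21 kg·m/s.

p ≈ 5.50×10^-21 kg·m/s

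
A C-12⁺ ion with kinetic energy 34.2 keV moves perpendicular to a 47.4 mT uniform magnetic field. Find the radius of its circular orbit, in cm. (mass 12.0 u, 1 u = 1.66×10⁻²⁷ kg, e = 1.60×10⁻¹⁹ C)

r ≈ 195 cm

Convert the energy: K = 34.2 keV = 5.47×10^-15 J.
v = √(2K/m) = √(2·5.47×10^-15/1.99×10^-26) = 7.41×10^5 m/s.
r = mv/(qB) = (1.99×10^-26)(7.41×10^5) / [(1×1.60×10^-19)(0.0474)] = 1.95 m.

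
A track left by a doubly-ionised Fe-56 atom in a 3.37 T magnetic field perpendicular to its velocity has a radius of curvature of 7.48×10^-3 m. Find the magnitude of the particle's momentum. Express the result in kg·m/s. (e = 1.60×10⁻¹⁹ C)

Since qvB = mv²/r, the momentum p = mv = qBr.
p = (2×1.60×10^-19)(3.37)(7.48×10^-3) = 8.07×10^-21 kg·m/s.

p ≈ 8.07×10^-21 kg·m/s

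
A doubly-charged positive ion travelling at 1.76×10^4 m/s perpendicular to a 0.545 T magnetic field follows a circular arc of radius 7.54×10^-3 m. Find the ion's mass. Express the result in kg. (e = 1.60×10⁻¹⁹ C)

qvB = mv²/r ⇒ m = qBr/v.
m = (2×1.60×10^-19)(0.545)(7.54×10^-3) / (1.76×10^4) = 7.47×10^-26 kg.

m ≈ 7.47×10^-26 kg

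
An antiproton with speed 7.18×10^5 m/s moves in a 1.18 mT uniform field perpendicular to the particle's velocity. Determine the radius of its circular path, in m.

r ≈ 6.35 m

The magnetic force provides the centripetal force: qvB = mv²/r, so r = mv/(qB).
r = (1.67×10^-27 kg)(7.18×10^5 m/s) / [(1×1.60×10^-19 C)(1.18×10^-3 T)] = 6.35 m.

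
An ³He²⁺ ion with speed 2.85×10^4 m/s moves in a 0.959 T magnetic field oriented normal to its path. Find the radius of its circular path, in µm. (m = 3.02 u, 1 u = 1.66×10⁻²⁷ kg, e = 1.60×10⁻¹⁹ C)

r ≈ 466 µm

The magnetic force provides the centripetal force: qvB = mv²/r, so r = mv/(qB).
r = (5.01×10^-27 kg)(2.85×10^4 m/s) / [(2×1.60×10^-19 C)(0.959 T)] = 4.66×10^-4 m.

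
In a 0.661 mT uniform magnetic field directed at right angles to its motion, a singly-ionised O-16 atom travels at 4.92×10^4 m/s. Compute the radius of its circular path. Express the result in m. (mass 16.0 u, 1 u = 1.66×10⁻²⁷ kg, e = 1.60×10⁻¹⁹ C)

r ≈ 12.4 m

The magnetic force provides the centripetal force: qvB = mv²/r, so r = mv/(qB).
r = (2.66×10^-26 kg)(4.92×10^4 m/s) / [(1×1.60×10^-19 C)(6.61×10^-4 T)] = 12.4 m.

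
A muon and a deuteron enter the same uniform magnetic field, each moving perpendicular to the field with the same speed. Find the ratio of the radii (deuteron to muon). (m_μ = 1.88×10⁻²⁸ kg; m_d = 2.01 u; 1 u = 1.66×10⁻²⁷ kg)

ratio ≈ 17.7

r = mv/(qB) ⇒ at equal v, r ∝ m/q.
r_{deuteron}/r_{muon} = 17.7.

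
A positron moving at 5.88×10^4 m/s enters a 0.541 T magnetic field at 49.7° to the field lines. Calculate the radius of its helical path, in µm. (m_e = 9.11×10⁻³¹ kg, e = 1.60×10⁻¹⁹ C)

Only the perpendicular component v⊥ = v sin49.7° = 4.48×10^4 m/s is bent by the field.
r = m v⊥ /(qB) = (9.11×10^-31)(4.48×10^4) / [(1×1.60×10^-19)(0.541)] = 4.72×10^-7 m.

r ≈ 0.472 µm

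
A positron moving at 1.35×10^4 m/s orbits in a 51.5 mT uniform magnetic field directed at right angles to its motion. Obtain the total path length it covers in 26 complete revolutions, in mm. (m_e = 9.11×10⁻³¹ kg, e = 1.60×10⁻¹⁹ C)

L ≈ 0.244 mm

r = mv/(qB) = 1.49×10^-6 m, so one revolution covers 2πr = 9.38×10^-6 m.
In 26 revolutions: L = 26·2πr = 2.44×10^-4 m.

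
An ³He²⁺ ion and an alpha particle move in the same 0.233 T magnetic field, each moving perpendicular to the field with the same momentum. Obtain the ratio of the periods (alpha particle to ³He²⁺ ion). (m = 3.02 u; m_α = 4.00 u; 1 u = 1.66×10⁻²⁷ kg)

ratio ≈ 1.32

T = 2πm/(qB) is independent of speed, so T₂/T₁ = (m₂/q₂)/(m₁/q₁).
T_{alpha particle}/T_{³He²⁺ ion} = (6.64×10^-27/2e) / (5.01×10^-27/2e) = 1.32.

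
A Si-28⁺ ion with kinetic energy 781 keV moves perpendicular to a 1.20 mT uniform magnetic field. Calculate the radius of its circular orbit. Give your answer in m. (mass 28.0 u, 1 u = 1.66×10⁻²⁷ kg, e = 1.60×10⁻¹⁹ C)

r ≈ 561 m

Convert the energy: K = 781 keV = 1.25×10^-13 J.
v = √(2K/m) = √(2·1.25×10^-13/4.65×10^-26) = 2.32×10^6 m/s.
r = mv/(qB) = (4.65×10^-26)(2.32×10^6) / [(1×1.60×10^-19)(1.20×10^-3)] = 561 m.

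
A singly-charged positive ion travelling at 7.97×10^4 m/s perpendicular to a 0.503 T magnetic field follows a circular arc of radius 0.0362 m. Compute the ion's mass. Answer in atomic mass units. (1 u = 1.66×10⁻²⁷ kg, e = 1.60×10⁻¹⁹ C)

m ≈ 22.0 u

qvB = mv²/r ⇒ m = qBr/v.
m = (1×1.60×10^-19)(0.503)(0.0362) / (7.97×10^4) = 3.66×10^-26 kg = 22.0 u.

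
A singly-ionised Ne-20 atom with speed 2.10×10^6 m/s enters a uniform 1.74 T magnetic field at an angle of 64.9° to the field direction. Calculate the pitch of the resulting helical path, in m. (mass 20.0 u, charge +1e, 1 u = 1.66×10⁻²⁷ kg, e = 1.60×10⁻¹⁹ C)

The velocity component along B is v∥ = v cos64.9° = 8.91×10^5 m/s.
The cyclotron period T = 2πm/(qB) = 7.49×10^-7 s is set by m, q, B alone.
Pitch = v∥·T = (8.91×10^5)(7.49×10^-7) = 0.667 m.

pitch ≈ 0.667 m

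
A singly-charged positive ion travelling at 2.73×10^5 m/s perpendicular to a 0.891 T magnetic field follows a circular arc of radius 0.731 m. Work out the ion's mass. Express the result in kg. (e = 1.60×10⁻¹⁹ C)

qvB = mv²/r ⇒ m = qBr/v.
m = (1×1.60×10^-19)(0.891)(0.731) / (2.73×10^5) = 3.82×10^-25 kg.

m ≈ 3.82×10^-25 kg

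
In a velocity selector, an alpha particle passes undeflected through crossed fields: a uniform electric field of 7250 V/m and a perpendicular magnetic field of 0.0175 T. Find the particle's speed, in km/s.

v ≈ 414 km/s

For zero net force, qE = qvB, so v = E/B.
v = (7250) / (0.0175) = 4.14×10^5 m/s.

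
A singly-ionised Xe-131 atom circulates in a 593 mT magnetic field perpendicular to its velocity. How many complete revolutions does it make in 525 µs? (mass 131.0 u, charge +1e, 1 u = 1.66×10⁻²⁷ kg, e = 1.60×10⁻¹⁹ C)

N = 36

T = 2πm/(qB) = 2π(2.1746×10^-25) / [(1×1.60×10^-19)(0.593)] = 1.4401×10^-5 s.
N = t/T = 5.25×10^-4 / 1.4401×10^-5 ≈ 36.46, so 36 complete revolutions.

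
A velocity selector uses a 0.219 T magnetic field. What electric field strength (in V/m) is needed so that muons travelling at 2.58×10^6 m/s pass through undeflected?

E ≈ 5.65×10^5 V/m

qE = qvB ⇒ E = vB = (2.58×10^6)(0.219) = 5.65×10^5 V/m.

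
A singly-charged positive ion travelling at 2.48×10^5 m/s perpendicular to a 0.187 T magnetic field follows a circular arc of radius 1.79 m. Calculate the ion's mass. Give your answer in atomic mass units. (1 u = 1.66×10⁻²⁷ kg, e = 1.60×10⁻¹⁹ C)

qvB = mv²/r ⇒ m = qBr/v.
m = (1×1.60×10^-19)(0.187)(1.79) / (2.48×10^5) = 2.16×10^-25 kg = 130 u.

m ≈ 130 u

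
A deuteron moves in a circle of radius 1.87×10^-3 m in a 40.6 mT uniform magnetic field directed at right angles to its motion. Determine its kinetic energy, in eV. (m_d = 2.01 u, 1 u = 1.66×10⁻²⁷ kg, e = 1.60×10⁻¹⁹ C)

K ≈ 0.138 eV

v = qBr/m = (1×1.60×10^-19)(0.0406)(1.87×10^-3) / (3.34×10^-27) = 3640 m/s.
K = ½mv² = 0.5·(3.34×10^-27)·(3640)² = 2.21×10^-20 J = 0.138 eV.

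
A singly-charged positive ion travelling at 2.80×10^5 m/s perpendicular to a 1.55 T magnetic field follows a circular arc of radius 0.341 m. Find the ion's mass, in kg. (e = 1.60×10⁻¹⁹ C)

qvB = mv²/r ⇒ m = qBr/v.
m = (1×1.60×10^-19)(1.55)(0.341) / (2.80×10^5) = 3.02×10^-25 kg.

m ≈ 3.02×10^-25 kg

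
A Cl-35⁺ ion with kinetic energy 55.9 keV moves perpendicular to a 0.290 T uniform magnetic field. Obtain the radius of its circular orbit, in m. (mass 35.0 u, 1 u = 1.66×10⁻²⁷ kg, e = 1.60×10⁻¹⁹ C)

r ≈ 0.695 m

Convert the energy: K = 55.9 keV = 8.94×10^-15 J.
v = √(2K/m) = √(2·8.94×10^-15/5.81×10^-26) = 5.55×10^5 m/s.
r = mv/(qB) = (5.81×10^-26)(5.55×10^5) / [(1×1.60×10^-19)(0.290)] = 0.695 m.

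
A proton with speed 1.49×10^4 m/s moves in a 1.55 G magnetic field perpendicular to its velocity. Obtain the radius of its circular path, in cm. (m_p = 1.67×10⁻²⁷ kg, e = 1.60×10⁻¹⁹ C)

r ≈ 100 cm

The magnetic force provides the centripetal force: qvB = mv²/r, so r = mv/(qB).
r = (1.67×10^-27 kg)(1.49×10^4 m/s) / [(1×1.60×10^-19 C)(1.55×10^-4 T)] = 1.00 m.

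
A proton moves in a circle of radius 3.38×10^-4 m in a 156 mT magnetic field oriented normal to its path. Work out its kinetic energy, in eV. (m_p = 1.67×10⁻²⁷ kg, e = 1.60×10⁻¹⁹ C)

v = qBr/m = (1×1.60×10^-19)(0.156)(3.38×10^-4) / (1.67×10^-27) = 5050 m/s.
K = ½mv² = 0.5·(1.67×10^-27)·(5050)² = 2.13×10^-20 J = 0.133 eV.

K ≈ 0.133 eV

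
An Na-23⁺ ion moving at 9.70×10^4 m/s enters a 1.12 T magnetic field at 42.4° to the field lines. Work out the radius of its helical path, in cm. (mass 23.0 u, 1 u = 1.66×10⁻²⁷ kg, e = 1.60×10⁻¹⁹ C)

Only the perpendicular component v⊥ = v sin42.4° = 6.54×10^4 m/s is bent by the field.
r = m v⊥ /(qB) = (3.82×10^-26)(6.54×10^4) / [(1×1.60×10^-19)(1.12)] = 0.0139 m.

r ≈ 1.39 cm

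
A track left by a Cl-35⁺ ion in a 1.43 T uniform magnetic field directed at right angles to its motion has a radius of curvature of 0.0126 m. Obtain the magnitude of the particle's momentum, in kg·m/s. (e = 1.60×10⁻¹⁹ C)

p ≈ 2.88×10^-21 kg·m/s

Since qvB = mv²/r, the momentum p = mv = qBr.
p = (1×1.60×10^-19)(1.43)(0.0126) = 2.88×10^-21 kg·m/s.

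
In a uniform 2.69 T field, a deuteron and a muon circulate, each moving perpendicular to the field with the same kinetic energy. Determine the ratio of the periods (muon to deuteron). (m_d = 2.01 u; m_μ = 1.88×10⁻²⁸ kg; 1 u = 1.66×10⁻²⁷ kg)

ratio ≈ 0.0563

T = 2πm/(qB) is independent of speed, so T₂/T₁ = (m₂/q₂)/(m₁/q₁).
T_{muon}/T_{deuteron} = (1.88×10^-28/1e) / (3.34×10^-27/1e) = 0.0563.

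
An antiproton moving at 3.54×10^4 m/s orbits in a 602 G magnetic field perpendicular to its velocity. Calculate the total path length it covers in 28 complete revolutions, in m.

r = mv/(qB) = 6.14×10^-3 m, so one revolution covers 2πr = 0.0386 m.
In 28 revolutions: L = 28·2πr = 1.08 m.

L ≈ 1.08 m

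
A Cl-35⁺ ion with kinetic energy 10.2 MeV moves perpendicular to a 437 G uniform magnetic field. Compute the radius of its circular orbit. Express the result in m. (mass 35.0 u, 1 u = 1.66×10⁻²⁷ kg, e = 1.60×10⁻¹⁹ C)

Convert the energy: K = 10.2 MeV = 1.63×10^-12 J.
v = √(2K/m) = √(2·1.63×10^-12/5.81×10^-26) = 7.50×10^6 m/s.
r = mv/(qB) = (5.81×10^-26)(7.50×10^6) / [(1×1.60×10^-19)(0.0437)] = 62.3 m.

r ≈ 62.3 m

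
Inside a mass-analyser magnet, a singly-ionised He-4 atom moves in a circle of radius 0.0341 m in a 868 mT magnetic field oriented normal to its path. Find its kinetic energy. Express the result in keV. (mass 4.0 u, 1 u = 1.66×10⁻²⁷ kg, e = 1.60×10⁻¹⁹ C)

v = qBr/m = (1×1.60×10^-19)(0.868)(0.0341) / (6.64×10^-27) = 7.13×10^5 m/s.
K = ½mv² = 0.5·(6.64×10^-27)·(7.13×10^5)² = 1.69×10^-15 J = 10.6 keV.

K ≈ 10.6 keV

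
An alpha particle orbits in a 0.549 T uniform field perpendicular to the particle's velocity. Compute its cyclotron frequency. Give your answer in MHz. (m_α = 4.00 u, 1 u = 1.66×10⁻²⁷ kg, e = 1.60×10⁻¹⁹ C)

f ≈ 4.21 MHz

f = qB/(2πm) = (2×1.60×10^-19)(0.549) / [2π(6.64×10^-27)] = 4.21×10^6 Hz.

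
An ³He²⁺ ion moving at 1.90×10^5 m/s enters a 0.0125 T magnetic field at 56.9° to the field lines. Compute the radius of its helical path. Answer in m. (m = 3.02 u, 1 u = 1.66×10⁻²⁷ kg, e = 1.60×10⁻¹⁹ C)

Only the perpendicular component v⊥ = v sin56.9° = 1.59×10^5 m/s is bent by the field.
r = m v⊥ /(qB) = (5.01×10^-27)(1.59×10^5) / [(2×1.60×10^-19)(0.0125)] = 0.199 m.

r ≈ 0.199 m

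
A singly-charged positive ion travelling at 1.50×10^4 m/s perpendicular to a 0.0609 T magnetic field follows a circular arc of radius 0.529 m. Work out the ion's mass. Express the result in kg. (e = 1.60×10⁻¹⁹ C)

m ≈ 3.44×10^-25 kg

qvB = mv²/r ⇒ m = qBr/v.
m = (1×1.60×10^-19)(0.0609)(0.529) / (1.50×10^4) = 3.44×10^-25 kg.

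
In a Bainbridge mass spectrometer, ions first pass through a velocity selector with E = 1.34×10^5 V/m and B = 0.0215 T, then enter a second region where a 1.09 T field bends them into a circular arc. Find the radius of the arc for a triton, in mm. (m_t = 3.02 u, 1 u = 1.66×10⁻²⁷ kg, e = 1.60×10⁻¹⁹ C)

r ≈ 179 mm

The selector passes v = E/B = 1.34×10^5/0.0215 = 6.23×10^6 m/s.
In the deflection region, r = mv/(qB₂) = (5.01×10^-27)(6.23×10^6) / [(1×1.60×10^-19)(1.09)] = 0.179 m.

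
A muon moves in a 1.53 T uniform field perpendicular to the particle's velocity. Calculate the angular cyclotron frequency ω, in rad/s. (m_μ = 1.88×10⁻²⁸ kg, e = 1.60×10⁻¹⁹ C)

ω = qB/m = (1×1.60×10^-19)(1.53) / (1.88×10^-28) = 1.30×10^9 rad/s.

ω ≈ 1.30×10^9 rad/s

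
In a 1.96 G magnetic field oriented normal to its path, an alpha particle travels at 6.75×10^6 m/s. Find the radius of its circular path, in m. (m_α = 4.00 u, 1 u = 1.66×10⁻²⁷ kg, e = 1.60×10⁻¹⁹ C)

The magnetic force provides the centripetal force: qvB = mv²/r, so r = mv/(qB).
r = (6.64×10^-27 kg)(6.75×10^6 m/s) / [(2×1.60×10^-19 C)(1.96×10^-4 T)] = 715 m.

r ≈ 715 m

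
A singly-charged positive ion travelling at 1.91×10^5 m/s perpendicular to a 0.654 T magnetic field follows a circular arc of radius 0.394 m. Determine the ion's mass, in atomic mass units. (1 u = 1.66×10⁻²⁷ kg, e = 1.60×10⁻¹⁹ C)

m ≈ 130 u

qvB = mv²/r ⇒ m = qBr/v.
m = (1×1.60×10^-19)(0.654)(0.394) / (1.91×10^5) = 2.16×10^-25 kg = 130 u.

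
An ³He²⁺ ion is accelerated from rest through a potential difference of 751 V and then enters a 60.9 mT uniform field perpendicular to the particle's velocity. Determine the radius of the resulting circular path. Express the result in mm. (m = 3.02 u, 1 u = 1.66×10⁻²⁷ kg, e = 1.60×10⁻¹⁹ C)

The kinetic energy gained is K = qV = (2×1.60×10^-19)(751) = 2.40×10^-16 J.
v = √(2K/m) = 3.10×10^5 m/s.
r = mv/(qB) = (5.01×10^-27)(3.10×10^5) / [(2×1.60×10^-19)(0.0609)] = 0.0797 m.

r ≈ 79.7 mm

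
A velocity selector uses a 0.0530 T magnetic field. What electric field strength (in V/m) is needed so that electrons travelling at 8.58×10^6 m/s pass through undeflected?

qE = qvB ⇒ E = vB = (8.58×10^6)(0.0530) = 4.55×10^5 V/m.

E ≈ 4.55×10^5 V/m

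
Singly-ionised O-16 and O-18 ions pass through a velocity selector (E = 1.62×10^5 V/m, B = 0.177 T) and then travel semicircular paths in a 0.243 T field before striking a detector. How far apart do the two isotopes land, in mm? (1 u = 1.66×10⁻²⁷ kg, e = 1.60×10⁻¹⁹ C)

Both emerge at v = E/B₁ = 9.15×10^5 m/s.
r = mv/(qB₂), so r₁ = 0.6252 m and r₂ = 0.7034 m, giving Δr = 0.0782 m.
After a semicircle each ion lands a diameter 2r from the entry slit, so the separation is 2Δr = 0.156 m.

Δd ≈ 156 mm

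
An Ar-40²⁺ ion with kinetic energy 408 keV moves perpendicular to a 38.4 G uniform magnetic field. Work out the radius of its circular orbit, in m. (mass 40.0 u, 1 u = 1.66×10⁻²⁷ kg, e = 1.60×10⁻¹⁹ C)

r ≈ 75.8 m

Convert the energy: K = 408 keV = 6.53×10^-14 J.
v = √(2K/m) = √(2·6.53×10^-14/6.64×10^-26) = 1.40×10^6 m/s.
r = mv/(qB) = (6.64×10^-26)(1.40×10^6) / [(2×1.60×10^-19)(3.84×10^-3)] = 75.8 m.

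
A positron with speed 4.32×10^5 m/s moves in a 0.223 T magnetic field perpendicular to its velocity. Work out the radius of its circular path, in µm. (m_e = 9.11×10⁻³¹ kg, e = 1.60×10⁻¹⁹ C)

r ≈ 11.0 µm

The magnetic force provides the centripetal force: qvB = mv²/r, so r = mv/(qB).
r = (9.11×10^-31 kg)(4.32×10^5 m/s) / [(1×1.60×10^-19 C)(0.223 T)] = 1.10×10^-5 m.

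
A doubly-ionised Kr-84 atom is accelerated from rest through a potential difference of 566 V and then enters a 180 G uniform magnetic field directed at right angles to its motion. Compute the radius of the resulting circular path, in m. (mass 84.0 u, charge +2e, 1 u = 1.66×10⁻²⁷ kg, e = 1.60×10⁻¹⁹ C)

r ≈ 1.23 m

The kinetic energy gained is K = qV = (2×1.60×10^-19)(566) = 1.81×10^-16 J.
v = √(2K/m) = 5.10×10^4 m/s.
r = mv/(qB) = (1.39×10^-25)(5.10×10^4) / [(2×1.60×10^-19)(0.0180)] = 1.23 m.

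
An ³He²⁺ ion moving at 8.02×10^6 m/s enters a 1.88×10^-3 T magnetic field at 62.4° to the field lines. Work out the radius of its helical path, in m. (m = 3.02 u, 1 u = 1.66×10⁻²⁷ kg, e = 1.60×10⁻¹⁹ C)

r ≈ 59.2 m

Only the perpendicular component v⊥ = v sin62.4° = 7.11×10^6 m/s is bent by the field.
r = m v⊥ /(qB) = (5.01×10^-27)(7.11×10^6) / [(2×1.60×10^-19)(1.88×10^-3)] = 59.2 m.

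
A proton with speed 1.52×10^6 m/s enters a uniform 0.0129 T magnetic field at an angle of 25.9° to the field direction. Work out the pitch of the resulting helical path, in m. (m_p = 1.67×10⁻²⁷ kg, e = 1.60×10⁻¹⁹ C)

The velocity component along B is v∥ = v cos25.9° = 1.37×10^6 m/s.
The cyclotron period T = 2πm/(qB) = 5.08×10^-6 s is set by m, q, B alone.
Pitch = v∥·T = (1.37×10^6)(5.08×10^-6) = 6.95 m.

pitch ≈ 6.95 m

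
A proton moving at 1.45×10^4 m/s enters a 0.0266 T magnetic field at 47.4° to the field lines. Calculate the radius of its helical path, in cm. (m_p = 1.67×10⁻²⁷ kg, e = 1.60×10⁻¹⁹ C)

r ≈ 0.419 cm

Only the perpendicular component v⊥ = v sin47.4° = 1.07×10^4 m/s is bent by the field.
r = m v⊥ /(qB) = (1.67×10^-27)(1.07×10^4) / [(1×1.60×10^-19)(0.0266)] = 4.19×10^-3 m.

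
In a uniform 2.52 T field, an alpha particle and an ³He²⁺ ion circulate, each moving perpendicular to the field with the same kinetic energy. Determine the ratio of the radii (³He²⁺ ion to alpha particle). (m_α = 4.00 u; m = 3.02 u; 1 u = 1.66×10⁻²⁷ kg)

ratio ≈ 0.869

r = √(2mK)/(qB) ⇒ at equal K, r ∝ √m/q.
r_{³He²⁺ ion}/r_{alpha particle} = 0.869.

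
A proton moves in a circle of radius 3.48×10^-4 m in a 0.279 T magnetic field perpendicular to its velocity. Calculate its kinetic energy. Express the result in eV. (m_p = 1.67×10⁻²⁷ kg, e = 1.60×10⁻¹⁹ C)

K ≈ 0.452 eV

v = qBr/m = (1×1.60×10^-19)(0.279)(3.48×10^-4) / (1.67×10^-27) = 9300 m/s.
K = ½mv² = 0.5·(1.67×10^-27)·(9300)² = 7.23×10^-20 J = 0.452 eV.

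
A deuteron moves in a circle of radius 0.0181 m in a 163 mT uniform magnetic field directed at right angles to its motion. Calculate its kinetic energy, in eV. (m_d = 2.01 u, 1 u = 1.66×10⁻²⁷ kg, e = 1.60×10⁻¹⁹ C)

v = qBr/m = (1×1.60×10^-19)(0.163)(0.0181) / (3.34×10^-27) = 1.41×10^5 m/s.
K = ½mv² = 0.5·(3.34×10^-27)·(1.41×10^5)² = 3.34×10^-17 J = 209 eV.

K ≈ 209 eV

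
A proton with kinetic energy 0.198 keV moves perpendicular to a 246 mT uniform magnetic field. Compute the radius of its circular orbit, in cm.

Convert the energy: K = 0.198 keV = 3.17×10^-17 J.
v = √(2K/m) = √(2·3.17×10^-17/1.67×10^-27) = 1.95×10^5 m/s.
r = mv/(qB) = (1.67×10^-27)(1.95×10^5) / [(1×1.60×10^-19)(0.246)] = 8.26×10^-3 m.

r ≈ 0.826 cm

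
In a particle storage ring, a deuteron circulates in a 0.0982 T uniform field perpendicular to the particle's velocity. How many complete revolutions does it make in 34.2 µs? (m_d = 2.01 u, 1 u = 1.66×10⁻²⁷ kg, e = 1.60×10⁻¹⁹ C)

N = 25

T = 2πm/(qB) = 2π(3.3366×10^-27) / [(1×1.60×10^-19)(0.0982)] = 1.3343×10^-6 s.
N = t/T = 3.42×10^-5 / 1.3343×10^-6 ≈ 25.63, so 25 complete revolutions.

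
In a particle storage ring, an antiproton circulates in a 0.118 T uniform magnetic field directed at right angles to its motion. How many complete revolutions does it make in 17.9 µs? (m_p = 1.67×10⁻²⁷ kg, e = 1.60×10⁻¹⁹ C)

T = 2πm/(qB) = 2π(1.67×10^-27) / [(1×1.60×10^-19)(0.118)] = 5.5577×10^-7 s.
N = t/T = 1.79×10^-5 / 5.5577×10^-7 ≈ 32.21, so 32 complete revolutions.

N = 32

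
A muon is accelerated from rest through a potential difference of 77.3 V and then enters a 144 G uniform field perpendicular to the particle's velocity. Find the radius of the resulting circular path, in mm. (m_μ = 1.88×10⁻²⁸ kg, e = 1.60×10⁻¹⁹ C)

r ≈ 29.6 mm

The kinetic energy gained is K = qV = (1×1.60×10^-19)(77.3) = 1.24×10^-17 J.
v = √(2K/m) = 3.63×10^5 m/s.
r = mv/(qB) = (1.88×10^-28)(3.63×10^5) / [(1×1.60×10^-19)(0.0144)] = 0.0296 m.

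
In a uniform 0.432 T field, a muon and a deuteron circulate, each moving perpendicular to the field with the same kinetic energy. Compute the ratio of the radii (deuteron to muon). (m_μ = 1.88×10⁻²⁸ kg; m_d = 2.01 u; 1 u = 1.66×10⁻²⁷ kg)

ratio ≈ 4.21

r = √(2mK)/(qB) ⇒ at equal K, r ∝ √m/q.
r_{deuteron}/r_{muon} = 4.21.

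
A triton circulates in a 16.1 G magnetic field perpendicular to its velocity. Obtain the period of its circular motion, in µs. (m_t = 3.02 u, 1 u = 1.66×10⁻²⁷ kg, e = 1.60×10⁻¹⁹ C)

The cyclotron period is independent of speed: T = 2πm/(qB).
T = 2π(5.01×10^-27) / [(1×1.60×10^-19)(1.61×10^-3)] = 1.22×10^-4 s.

T ≈ 122 µs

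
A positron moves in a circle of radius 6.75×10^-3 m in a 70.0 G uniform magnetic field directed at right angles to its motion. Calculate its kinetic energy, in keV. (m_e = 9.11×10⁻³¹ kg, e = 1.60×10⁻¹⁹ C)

K ≈ 0.196 keV

v = qBr/m = (1×1.60×10^-19)(7.00×10^-3)(6.75×10^-3) / (9.11×10^-31) = 8.30×10^6 m/s.
K = ½mv² = 0.5·(9.11×10^-31)·(8.30×10^6)² = 3.14×10^-17 J = 0.196 keV.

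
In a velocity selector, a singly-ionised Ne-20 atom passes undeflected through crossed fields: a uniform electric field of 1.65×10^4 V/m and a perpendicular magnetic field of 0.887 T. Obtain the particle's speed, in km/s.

v ≈ 18.6 km/s

For zero net force, qE = qvB, so v = E/B.
v = (1.65×10^4) / (0.887) = 1.86×10^4 m/s.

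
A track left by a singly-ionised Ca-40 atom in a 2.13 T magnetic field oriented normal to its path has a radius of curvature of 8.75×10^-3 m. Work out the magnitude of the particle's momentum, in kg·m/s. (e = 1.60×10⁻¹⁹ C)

Since qvB = mv²/r, the momentum p = mv = qBr.
p = (1×1.60×10^-19)(2.13)(8.75×10^-3) = 2.98×10^-21 kg·m/s.

p ≈ 2.98×10^-21 kg·m/s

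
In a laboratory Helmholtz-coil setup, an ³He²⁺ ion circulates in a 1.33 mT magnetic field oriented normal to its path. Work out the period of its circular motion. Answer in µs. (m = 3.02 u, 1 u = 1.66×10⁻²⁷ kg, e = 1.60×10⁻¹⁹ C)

The cyclotron period is independent of speed: T = 2πm/(qB).
T = 2π(5.01×10^-27) / [(2×1.60×10^-19)(1.33×10^-3)] = 7.40×10^-5 s.

T ≈ 74.0 µs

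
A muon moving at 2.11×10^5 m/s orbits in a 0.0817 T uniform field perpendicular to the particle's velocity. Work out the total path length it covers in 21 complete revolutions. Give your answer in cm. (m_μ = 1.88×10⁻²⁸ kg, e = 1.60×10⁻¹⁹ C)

r = mv/(qB) = 3.03×10^-3 m, so one revolution covers 2πr = 0.0191 m.
In 21 revolutions: L = 21·2πr = 0.400 m.

L ≈ 40.0 cm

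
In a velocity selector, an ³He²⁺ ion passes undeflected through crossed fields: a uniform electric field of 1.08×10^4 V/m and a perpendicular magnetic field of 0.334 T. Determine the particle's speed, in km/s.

For zero net force, qE = qvB, so v = E/B.
v = (1.08×10^4) / (0.334) = 3.23×10^4 m/s.

v ≈ 32.3 km/s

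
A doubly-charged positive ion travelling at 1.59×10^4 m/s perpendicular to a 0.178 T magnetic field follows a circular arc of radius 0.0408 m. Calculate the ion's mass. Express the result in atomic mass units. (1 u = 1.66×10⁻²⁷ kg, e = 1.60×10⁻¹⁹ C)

qvB = mv²/r ⇒ m = qBr/v.
m = (2×1.60×10^-19)(0.178)(0.0408) / (1.59×10^4) = 1.46×10^-25 kg = 88.0 u.

m ≈ 88.0 u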